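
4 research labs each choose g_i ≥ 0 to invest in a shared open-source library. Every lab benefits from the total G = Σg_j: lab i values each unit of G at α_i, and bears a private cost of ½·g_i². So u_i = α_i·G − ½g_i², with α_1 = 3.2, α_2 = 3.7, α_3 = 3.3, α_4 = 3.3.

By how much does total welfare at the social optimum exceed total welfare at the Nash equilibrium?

Lab i's FOC: ∂u_i/∂g_i = α_i − g_i = 0, so g_i* = α_i.
NE contributions = (3.2, 3.7, 3.3, 3.3); G = 13.5.
W^NE = (Σα)·G − ½Σα_i² = 13.5² − ½·45.71 = 159.395.
Planner sets g_i = Σα_j = 13.5 for every i, so G^SO = 4·13.5 = 54.
W^SO = (Σα)·G^SO − ½·4·(Σα)² = (4/2)·13.5² = 364.5.
Deadweight loss = W^SO − W^NE = 205.105.

205.105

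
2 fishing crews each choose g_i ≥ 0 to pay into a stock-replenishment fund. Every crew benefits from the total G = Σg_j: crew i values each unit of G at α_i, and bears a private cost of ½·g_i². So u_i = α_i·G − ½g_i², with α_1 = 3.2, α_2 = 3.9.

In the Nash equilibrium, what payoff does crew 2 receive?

Crew i's FOC: ∂u_i/∂g_i = α_i − g_i = 0, so g_i* = α_i.
NE contributions = (3.2, 3.9); G = 7.1.
u_2 = α_2·G − ½·(g_2)² = 3.9·7.1 − ½·3.9² = 20.085.

20.085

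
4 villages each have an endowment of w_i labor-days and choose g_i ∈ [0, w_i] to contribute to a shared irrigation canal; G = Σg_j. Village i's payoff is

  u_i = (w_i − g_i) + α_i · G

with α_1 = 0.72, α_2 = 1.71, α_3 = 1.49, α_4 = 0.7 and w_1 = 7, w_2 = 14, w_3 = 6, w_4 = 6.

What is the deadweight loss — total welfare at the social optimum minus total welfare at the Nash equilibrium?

∂u_i/∂g_i = α_i − 1, so village i contributes w_i if α_i > 1, else 0.
α_i > 1 for i ∈ {2, 3}; NE contributions (0, 14, 6, 0), G = 20.
W^NE = Σw_i − G^NE + (Σα_i)·G^NE = 33 + 3.62·20 = 105.4.
Planner: ∂(Σu_j)/∂g_i = Σα_j − 1 = 3.62 > 0, so everyone contributes w_i; G^SO = 33, W^SO = 33 + 3.62·33 = 152.46.
Deadweight loss = 47.06.

47.06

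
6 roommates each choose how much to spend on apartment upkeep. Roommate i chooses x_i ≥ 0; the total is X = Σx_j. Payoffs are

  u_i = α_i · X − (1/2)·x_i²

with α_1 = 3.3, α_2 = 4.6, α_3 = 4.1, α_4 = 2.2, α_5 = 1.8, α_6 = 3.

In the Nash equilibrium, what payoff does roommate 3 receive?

Roommate i's FOC: ∂u_i/∂x_i = α_i − x_i = 0, so x_i* = α_i.
NE contributions = (3.3, 4.6, 4.1, 2.2, 1.8, 3); X = 19.
u_3 = α_3·X − ½·(x_3)² = 4.1·19 − ½·4.1² = 69.495.

69.495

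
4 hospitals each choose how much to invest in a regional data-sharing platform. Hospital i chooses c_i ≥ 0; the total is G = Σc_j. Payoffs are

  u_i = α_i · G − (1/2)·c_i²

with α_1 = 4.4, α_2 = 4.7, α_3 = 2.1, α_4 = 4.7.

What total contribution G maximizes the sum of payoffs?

Planner FOC: ∂(Σu_j)/∂c_i = (Σα_j) − c_i = 0, so c_i^SO = Σα_j = 15.9 for every i; G^SO = 63.6.

63.6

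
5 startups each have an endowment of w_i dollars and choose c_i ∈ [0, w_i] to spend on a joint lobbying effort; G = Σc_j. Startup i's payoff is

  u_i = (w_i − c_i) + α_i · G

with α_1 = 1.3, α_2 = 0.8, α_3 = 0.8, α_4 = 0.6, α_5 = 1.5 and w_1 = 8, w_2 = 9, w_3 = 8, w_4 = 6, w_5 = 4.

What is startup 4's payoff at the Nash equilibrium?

13.2

∂u_i/∂c_i = α_i − 1, so startup i contributes w_i if α_i > 1, else 0.
α_i > 1 for i ∈ {1, 5}; NE contributions (8, 0, 0, 0, 4), G = 12.
u_4 = (6 − 0) + 0.6·12 = 13.2.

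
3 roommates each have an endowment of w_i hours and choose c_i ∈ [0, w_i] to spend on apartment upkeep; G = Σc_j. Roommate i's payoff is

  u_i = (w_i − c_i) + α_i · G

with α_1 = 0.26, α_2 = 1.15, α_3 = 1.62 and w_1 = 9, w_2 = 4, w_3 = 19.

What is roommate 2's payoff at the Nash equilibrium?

∂u_i/∂c_i = α_i − 1, so roommate i contributes w_i if α_i > 1, else 0.
α_i > 1 for i ∈ {2, 3}; NE contributions (0, 4, 19), G = 23.
u_2 = (4 − 4) + 1.15·23 = 26.45.

26.45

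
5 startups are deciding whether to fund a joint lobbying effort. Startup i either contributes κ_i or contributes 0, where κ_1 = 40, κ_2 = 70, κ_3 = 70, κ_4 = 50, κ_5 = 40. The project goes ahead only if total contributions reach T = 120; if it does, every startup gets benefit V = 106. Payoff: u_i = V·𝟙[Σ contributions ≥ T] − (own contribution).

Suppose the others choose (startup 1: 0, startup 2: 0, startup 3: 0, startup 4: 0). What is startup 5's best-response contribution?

Others' total = 0. Even contributing 40 gives 40 < 120: no benefit either way.
Best response: 0.

0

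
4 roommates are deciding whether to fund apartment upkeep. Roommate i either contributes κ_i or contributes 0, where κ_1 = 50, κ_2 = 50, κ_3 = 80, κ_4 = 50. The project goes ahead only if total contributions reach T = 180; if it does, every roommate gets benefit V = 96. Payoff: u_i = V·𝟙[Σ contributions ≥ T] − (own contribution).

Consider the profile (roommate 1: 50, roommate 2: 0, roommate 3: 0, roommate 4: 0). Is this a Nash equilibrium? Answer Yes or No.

Total = 50 < 180: not provided.
Roommate 1 (pledges 50, payoff -50): dropping to 0 → total 0, payoff 0. Profitable deviation.

No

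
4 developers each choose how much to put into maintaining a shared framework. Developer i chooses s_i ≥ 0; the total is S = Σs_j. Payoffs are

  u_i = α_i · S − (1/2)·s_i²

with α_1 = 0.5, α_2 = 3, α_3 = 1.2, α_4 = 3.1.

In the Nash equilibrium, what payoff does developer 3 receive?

Developer i's FOC: ∂u_i/∂s_i = α_i − s_i = 0, so s_i* = α_i.
NE contributions = (0.5, 3, 1.2, 3.1); S = 7.8.
u_3 = α_3·S − ½·(s_3)² = 1.2·7.8 − ½·1.2² = 8.64.

8.64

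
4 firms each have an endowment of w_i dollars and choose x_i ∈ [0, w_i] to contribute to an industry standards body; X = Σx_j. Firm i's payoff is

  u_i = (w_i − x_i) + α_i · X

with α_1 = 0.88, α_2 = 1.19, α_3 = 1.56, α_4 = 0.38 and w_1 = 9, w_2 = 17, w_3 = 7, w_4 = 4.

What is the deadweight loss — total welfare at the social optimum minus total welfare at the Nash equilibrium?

39.13

∂u_i/∂x_i = α_i − 1, so firm i contributes w_i if α_i > 1, else 0.
α_i > 1 for i ∈ {2, 3}; NE contributions (0, 17, 7, 0), X = 24.
W^NE = Σw_i − X^NE + (Σα_i)·X^NE = 37 + 3.01·24 = 109.24.
Planner: ∂(Σu_j)/∂x_i = Σα_j − 1 = 3.01 > 0, so everyone contributes w_i; X^SO = 37, W^SO = 37 + 3.01·37 = 148.37.
Deadweight loss = 39.13.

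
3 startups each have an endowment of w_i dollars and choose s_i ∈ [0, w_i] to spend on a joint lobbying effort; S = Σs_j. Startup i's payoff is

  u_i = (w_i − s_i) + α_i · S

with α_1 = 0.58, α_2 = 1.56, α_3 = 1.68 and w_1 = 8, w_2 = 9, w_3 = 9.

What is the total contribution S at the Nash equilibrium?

∂u_i/∂s_i = α_i − 1, so startup i contributes w_i if α_i > 1, else 0.
α_i > 1 for i ∈ {2, 3}; NE contributions (0, 9, 9), S = 18.

18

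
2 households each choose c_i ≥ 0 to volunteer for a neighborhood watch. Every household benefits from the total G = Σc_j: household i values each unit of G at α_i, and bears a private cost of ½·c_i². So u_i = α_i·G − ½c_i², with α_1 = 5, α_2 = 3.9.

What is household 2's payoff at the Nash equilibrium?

27.105

Household i's FOC: ∂u_i/∂c_i = α_i − c_i = 0, so c_i* = α_i.
NE contributions = (5, 3.9); G = 8.9.
u_2 = α_2·G − ½·(c_2)² = 3.9·8.9 − ½·3.9² = 27.105.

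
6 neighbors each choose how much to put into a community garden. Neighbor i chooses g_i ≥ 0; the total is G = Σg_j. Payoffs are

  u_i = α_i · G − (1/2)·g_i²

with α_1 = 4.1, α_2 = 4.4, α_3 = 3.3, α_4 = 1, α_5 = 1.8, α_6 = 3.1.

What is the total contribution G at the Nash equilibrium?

Neighbor i's FOC: ∂u_i/∂g_i = α_i − g_i = 0, so g_i* = α_i.
NE contributions = (4.1, 4.4, 3.3, 1, 1.8, 3.1); G = 17.7.

17.7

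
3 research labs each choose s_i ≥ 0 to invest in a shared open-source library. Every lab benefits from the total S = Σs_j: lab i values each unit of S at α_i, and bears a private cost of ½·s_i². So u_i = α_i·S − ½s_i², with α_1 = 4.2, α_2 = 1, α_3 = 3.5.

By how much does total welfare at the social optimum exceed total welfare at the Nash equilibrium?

53.29

Lab i's FOC: ∂u_i/∂s_i = α_i − s_i = 0, so s_i* = α_i.
NE contributions = (4.2, 1, 3.5); S = 8.7.
W^NE = (Σα)·S − ½Σα_i² = 8.7² − ½·30.89 = 60.245.
Planner sets s_i = Σα_j = 8.7 for every i, so S^SO = 3·8.7 = 26.1.
W^SO = (Σα)·S^SO − ½·3·(Σα)² = (3/2)·8.7² = 113.535.
Deadweight loss = W^SO − W^NE = 53.29.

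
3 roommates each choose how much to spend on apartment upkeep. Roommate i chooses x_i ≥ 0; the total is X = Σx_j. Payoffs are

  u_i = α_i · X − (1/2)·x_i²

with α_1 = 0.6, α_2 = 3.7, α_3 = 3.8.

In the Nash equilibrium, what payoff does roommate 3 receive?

Roommate i's FOC: ∂u_i/∂x_i = α_i − x_i = 0, so x_i* = α_i.
NE contributions = (0.6, 3.7, 3.8); X = 8.1.
u_3 = α_3·X − ½·(x_3)² = 3.8·8.1 − ½·3.8² = 23.56.

23.56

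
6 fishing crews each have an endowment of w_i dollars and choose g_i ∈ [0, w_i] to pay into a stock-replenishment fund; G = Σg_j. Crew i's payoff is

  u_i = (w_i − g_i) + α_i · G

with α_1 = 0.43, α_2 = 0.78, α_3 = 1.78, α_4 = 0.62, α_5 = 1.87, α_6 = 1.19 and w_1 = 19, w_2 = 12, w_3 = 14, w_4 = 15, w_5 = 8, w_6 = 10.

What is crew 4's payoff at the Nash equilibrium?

34.84

∂u_i/∂g_i = α_i − 1, so crew i contributes w_i if α_i > 1, else 0.
α_i > 1 for i ∈ {3, 5, 6}; NE contributions (0, 0, 14, 0, 8, 10), G = 32.
u_4 = (15 − 0) + 0.62·32 = 34.84.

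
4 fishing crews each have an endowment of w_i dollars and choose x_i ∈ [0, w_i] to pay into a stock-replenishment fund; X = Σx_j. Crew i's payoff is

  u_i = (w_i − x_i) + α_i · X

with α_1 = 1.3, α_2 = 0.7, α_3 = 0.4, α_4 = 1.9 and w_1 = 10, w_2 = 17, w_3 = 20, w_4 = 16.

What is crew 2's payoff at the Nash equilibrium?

35.2

∂u_i/∂x_i = α_i − 1, so crew i contributes w_i if α_i > 1, else 0.
α_i > 1 for i ∈ {1, 4}; NE contributions (10, 0, 0, 16), X = 26.
u_2 = (17 − 0) + 0.7·26 = 35.2.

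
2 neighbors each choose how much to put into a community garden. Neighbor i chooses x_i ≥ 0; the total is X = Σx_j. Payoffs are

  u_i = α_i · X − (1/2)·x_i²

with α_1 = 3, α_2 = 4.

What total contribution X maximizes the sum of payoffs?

14

Planner FOC: ∂(Σu_j)/∂x_i = (Σα_j) − x_i = 0, so x_i^SO = Σα_j = 7 for every i; X^SO = 14.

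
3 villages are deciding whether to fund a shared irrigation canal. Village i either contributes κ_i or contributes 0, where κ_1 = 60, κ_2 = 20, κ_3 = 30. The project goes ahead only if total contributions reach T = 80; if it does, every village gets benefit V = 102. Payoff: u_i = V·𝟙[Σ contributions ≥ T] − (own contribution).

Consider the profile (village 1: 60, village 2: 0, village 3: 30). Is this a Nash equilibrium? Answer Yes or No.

Total = 90 ≥ 80: provided.
Village 1 (pledges 60, payoff 42): dropping to 0 → total 30, payoff 0. No gain.
Village 2 (pledges 0, payoff 102): pledging 20 → total 110, payoff 82. No gain.
Village 3 (pledges 30, payoff 72): dropping to 0 → total 60, payoff 0. No gain.

Yes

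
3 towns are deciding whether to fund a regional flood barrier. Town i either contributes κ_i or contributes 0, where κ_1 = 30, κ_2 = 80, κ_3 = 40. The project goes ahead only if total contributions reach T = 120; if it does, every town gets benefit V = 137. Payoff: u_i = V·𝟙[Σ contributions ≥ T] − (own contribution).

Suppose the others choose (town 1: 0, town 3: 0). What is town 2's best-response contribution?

Others' total = 0. Even contributing 80 gives 80 < 120: no benefit either way.
Best response: 0.

0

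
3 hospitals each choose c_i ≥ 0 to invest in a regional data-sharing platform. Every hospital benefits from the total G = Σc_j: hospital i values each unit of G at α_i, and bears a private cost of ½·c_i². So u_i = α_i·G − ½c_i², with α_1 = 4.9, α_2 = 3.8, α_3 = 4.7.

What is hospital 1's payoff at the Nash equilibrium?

Hospital i's FOC: ∂u_i/∂c_i = α_i − c_i = 0, so c_i* = α_i.
NE contributions = (4.9, 3.8, 4.7); G = 13.4.
u_1 = α_1·G − ½·(c_1)² = 4.9·13.4 − ½·4.9² = 53.655.

53.655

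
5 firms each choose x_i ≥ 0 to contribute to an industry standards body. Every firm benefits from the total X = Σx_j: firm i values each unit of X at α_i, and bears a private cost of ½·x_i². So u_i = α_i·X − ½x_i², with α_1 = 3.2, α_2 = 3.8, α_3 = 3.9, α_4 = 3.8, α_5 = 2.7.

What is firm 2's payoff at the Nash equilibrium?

Firm i's FOC: ∂u_i/∂x_i = α_i − x_i = 0, so x_i* = α_i.
NE contributions = (3.2, 3.8, 3.9, 3.8, 2.7); X = 17.4.
u_2 = α_2·X − ½·(x_2)² = 3.8·17.4 − ½·3.8² = 58.9.

58.9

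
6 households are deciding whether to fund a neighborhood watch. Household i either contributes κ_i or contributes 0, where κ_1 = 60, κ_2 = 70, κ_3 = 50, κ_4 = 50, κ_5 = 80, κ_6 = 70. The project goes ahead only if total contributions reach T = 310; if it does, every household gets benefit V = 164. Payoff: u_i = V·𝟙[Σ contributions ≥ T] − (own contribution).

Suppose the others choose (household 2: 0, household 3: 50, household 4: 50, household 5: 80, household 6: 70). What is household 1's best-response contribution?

Others' total = 250. Contributing 60 brings total to 310 ≥ 310: gain V − κ_1 = 104.
Best response: 60.

60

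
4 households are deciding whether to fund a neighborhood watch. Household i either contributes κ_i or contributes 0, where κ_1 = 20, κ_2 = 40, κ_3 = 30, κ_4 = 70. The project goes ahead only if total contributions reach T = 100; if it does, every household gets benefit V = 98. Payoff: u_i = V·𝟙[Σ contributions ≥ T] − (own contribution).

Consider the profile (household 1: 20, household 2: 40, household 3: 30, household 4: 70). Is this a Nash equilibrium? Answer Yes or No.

Total = 160 ≥ 100: provided.
Household 1 (pledges 20, payoff 78): dropping to 0 → total 140, payoff 98. Profitable deviation.

No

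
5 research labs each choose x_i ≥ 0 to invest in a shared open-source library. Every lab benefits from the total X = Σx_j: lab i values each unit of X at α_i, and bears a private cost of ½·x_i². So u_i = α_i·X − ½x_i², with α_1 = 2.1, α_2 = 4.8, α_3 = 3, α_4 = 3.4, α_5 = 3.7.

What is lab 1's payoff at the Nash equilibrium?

Lab i's FOC: ∂u_i/∂x_i = α_i − x_i = 0, so x_i* = α_i.
NE contributions = (2.1, 4.8, 3, 3.4, 3.7); X = 17.
u_1 = α_1·X − ½·(x_1)² = 2.1·17 − ½·2.1² = 33.495.

33.495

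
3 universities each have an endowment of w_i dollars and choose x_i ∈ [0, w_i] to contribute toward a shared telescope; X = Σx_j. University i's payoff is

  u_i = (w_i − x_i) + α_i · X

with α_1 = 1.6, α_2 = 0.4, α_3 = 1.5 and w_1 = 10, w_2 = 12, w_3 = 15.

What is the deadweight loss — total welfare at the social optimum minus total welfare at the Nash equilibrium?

30

∂u_i/∂x_i = α_i − 1, so university i contributes w_i if α_i > 1, else 0.
α_i > 1 for i ∈ {1, 3}; NE contributions (10, 0, 15), X = 25.
W^NE = Σw_i − X^NE + (Σα_i)·X^NE = 37 + 2.5·25 = 99.5.
Planner: ∂(Σu_j)/∂x_i = Σα_j − 1 = 2.5 > 0, so everyone contributes w_i; X^SO = 37, W^SO = 37 + 2.5·37 = 129.5.
Deadweight loss = 30.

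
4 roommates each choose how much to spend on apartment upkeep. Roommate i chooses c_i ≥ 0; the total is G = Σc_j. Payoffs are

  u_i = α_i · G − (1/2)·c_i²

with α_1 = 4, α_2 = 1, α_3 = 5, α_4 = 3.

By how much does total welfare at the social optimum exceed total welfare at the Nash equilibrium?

Roommate i's FOC: ∂u_i/∂c_i = α_i − c_i = 0, so c_i* = α_i.
NE contributions = (4, 1, 5, 3); G = 13.
W^NE = (Σα)·G − ½Σα_i² = 13² − ½·51 = 143.5.
Planner sets c_i = Σα_j = 13 for every i, so G^SO = 4·13 = 52.
W^SO = (Σα)·G^SO − ½·4·(Σα)² = (4/2)·13² = 338.
Deadweight loss = W^SO − W^NE = 194.5.

194.5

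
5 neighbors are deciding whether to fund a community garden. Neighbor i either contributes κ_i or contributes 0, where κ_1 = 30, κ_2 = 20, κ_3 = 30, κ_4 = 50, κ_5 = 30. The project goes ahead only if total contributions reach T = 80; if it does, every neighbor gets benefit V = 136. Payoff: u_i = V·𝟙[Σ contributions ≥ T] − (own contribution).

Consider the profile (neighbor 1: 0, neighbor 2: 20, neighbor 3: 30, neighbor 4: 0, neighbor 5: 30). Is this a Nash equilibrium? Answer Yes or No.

Yes

Total = 80 ≥ 80: provided.
Neighbor 1 (pledges 0, payoff 136): pledging 30 → total 110, payoff 106. No gain.
Neighbor 2 (pledges 20, payoff 116): dropping to 0 → total 60, payoff 0. No gain.
Neighbor 3 (pledges 30, payoff 106): dropping to 0 → total 50, payoff 0. No gain.
Neighbor 4 (pledges 0, payoff 136): pledging 50 → total 130, payoff 86. No gain.
Neighbor 5 (pledges 30, payoff 106): dropping to 0 → total 50, payoff 0. No gain.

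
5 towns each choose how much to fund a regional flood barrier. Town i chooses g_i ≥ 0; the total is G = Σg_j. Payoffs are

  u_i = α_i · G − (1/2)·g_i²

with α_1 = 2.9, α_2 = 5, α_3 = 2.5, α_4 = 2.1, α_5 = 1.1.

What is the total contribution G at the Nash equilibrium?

Town i's FOC: ∂u_i/∂g_i = α_i − g_i = 0, so g_i* = α_i.
NE contributions = (2.9, 5, 2.5, 2.1, 1.1); G = 13.6.

13.6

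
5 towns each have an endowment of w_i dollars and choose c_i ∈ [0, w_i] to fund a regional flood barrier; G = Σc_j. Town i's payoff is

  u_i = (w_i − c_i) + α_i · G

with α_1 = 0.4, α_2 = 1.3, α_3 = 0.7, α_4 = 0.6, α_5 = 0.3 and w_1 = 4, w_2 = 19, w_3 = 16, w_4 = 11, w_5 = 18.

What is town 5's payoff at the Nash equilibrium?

23.7

∂u_i/∂c_i = α_i − 1, so town i contributes w_i if α_i > 1, else 0.
α_i > 1 for i ∈ {2}; NE contributions (0, 19, 0, 0, 0), G = 19.
u_5 = (18 − 0) + 0.3·19 = 23.7.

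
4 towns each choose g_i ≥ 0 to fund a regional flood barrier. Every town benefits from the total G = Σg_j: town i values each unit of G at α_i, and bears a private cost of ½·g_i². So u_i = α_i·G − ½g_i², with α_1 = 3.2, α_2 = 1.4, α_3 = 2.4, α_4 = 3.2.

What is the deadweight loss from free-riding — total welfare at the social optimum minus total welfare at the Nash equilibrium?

Town i's FOC: ∂u_i/∂g_i = α_i − g_i = 0, so g_i* = α_i.
NE contributions = (3.2, 1.4, 2.4, 3.2); G = 10.2.
W^NE = (Σα)·G − ½Σα_i² = 10.2² − ½·28.2 = 89.94.
Planner sets g_i = Σα_j = 10.2 for every i, so G^SO = 4·10.2 = 40.8.
W^SO = (Σα)·G^SO − ½·4·(Σα)² = (4/2)·10.2² = 208.08.
Deadweight loss = W^SO − W^NE = 118.14.

118.14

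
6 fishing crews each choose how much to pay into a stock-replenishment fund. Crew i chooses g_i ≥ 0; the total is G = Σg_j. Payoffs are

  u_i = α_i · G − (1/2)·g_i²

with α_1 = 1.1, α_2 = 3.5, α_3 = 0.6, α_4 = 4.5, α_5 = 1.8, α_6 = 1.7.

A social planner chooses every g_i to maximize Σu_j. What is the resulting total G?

79.2

Planner FOC: ∂(Σu_j)/∂g_i = (Σα_j) − g_i = 0, so g_i^SO = Σα_j = 13.2 for every i; G^SO = 79.2.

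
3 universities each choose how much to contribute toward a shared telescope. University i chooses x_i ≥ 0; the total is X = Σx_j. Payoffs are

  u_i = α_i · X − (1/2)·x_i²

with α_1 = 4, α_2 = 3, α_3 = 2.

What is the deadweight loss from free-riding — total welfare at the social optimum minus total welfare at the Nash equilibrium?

55

University i's FOC: ∂u_i/∂x_i = α_i − x_i = 0, so x_i* = α_i.
NE contributions = (4, 3, 2); X = 9.
W^NE = (Σα)·X − ½Σα_i² = 9² − ½·29 = 66.5.
Planner sets x_i = Σα_j = 9 for every i, so X^SO = 3·9 = 27.
W^SO = (Σα)·X^SO − ½·3·(Σα)² = (3/2)·9² = 121.5.
Deadweight loss = W^SO − W^NE = 55.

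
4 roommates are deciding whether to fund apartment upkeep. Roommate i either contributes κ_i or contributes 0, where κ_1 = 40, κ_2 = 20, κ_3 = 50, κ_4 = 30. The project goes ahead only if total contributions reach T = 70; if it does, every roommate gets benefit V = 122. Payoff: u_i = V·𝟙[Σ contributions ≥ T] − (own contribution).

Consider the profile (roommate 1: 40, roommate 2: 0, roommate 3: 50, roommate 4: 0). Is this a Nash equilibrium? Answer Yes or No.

Yes

Total = 90 ≥ 70: provided.
Roommate 1 (pledges 40, payoff 82): dropping to 0 → total 50, payoff 0. No gain.
Roommate 2 (pledges 0, payoff 122): pledging 20 → total 110, payoff 102. No gain.
Roommate 3 (pledges 50, payoff 72): dropping to 0 → total 40, payoff 0. No gain.
Roommate 4 (pledges 0, payoff 122): pledging 30 → total 120, payoff 92. No gain.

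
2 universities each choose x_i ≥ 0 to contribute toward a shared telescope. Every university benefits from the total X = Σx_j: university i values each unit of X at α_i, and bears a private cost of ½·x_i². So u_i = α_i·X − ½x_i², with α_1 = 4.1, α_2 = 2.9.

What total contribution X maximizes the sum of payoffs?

Planner FOC: ∂(Σu_j)/∂x_i = (Σα_j) − x_i = 0, so x_i^SO = Σα_j = 7 for every i; X^SO = 14.

14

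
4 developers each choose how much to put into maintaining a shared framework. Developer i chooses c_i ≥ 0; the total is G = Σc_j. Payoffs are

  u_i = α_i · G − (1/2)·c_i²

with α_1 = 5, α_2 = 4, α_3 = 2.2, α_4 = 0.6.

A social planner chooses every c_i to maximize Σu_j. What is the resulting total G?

47.2

Planner FOC: ∂(Σu_j)/∂c_i = (Σα_j) − c_i = 0, so c_i^SO = Σα_j = 11.8 for every i; G^SO = 47.2.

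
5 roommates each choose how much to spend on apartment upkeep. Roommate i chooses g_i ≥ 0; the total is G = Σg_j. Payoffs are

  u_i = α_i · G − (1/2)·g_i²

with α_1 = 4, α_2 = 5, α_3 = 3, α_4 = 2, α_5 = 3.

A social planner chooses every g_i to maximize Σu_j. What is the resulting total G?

85

Planner FOC: ∂(Σu_j)/∂g_i = (Σα_j) − g_i = 0, so g_i^SO = Σα_j = 17 for every i; G^SO = 85.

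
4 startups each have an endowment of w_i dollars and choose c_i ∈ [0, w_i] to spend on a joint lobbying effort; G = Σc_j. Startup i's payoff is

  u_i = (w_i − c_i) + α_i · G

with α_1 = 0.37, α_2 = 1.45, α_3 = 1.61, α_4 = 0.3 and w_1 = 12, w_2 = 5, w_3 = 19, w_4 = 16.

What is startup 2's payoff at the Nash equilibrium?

34.8

∂u_i/∂c_i = α_i − 1, so startup i contributes w_i if α_i > 1, else 0.
α_i > 1 for i ∈ {2, 3}; NE contributions (0, 5, 19, 0), G = 24.
u_2 = (5 − 5) + 1.45·24 = 34.8.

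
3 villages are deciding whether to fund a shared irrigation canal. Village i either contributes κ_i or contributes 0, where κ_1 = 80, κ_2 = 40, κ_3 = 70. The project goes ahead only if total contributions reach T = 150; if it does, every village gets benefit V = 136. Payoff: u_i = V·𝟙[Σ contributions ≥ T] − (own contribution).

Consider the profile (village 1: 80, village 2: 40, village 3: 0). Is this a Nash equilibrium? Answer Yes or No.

No

Total = 120 < 150: not provided.
Village 1 (pledges 80, payoff -80): dropping to 0 → total 40, payoff 0. Profitable deviation.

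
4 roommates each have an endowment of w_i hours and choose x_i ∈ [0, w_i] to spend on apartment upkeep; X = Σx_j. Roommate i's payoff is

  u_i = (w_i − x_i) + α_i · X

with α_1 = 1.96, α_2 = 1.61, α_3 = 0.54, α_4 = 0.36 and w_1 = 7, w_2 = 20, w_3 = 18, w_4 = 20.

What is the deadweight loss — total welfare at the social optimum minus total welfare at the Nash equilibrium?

∂u_i/∂x_i = α_i − 1, so roommate i contributes w_i if α_i > 1, else 0.
α_i > 1 for i ∈ {1, 2}; NE contributions (7, 20, 0, 0), X = 27.
W^NE = Σw_i − X^NE + (Σα_i)·X^NE = 65 + 3.47·27 = 158.69.
Planner: ∂(Σu_j)/∂x_i = Σα_j − 1 = 3.47 > 0, so everyone contributes w_i; X^SO = 65, W^SO = 65 + 3.47·65 = 290.55.
Deadweight loss = 131.86.

131.86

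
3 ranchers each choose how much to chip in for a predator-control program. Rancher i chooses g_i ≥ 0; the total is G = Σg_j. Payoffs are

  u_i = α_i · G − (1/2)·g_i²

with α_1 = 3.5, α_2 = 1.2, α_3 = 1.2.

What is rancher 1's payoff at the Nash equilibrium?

Rancher i's FOC: ∂u_i/∂g_i = α_i − g_i = 0, so g_i* = α_i.
NE contributions = (3.5, 1.2, 1.2); G = 5.9.
u_1 = α_1·G − ½·(g_1)² = 3.5·5.9 − ½·3.5² = 14.525.

14.525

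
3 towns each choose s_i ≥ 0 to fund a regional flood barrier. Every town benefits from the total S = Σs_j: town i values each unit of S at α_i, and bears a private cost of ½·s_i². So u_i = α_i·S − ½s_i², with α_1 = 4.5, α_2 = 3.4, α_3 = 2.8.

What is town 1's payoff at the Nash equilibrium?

Town i's FOC: ∂u_i/∂s_i = α_i − s_i = 0, so s_i* = α_i.
NE contributions = (4.5, 3.4, 2.8); S = 10.7.
u_1 = α_1·S − ½·(s_1)² = 4.5·10.7 − ½·4.5² = 38.025.

38.025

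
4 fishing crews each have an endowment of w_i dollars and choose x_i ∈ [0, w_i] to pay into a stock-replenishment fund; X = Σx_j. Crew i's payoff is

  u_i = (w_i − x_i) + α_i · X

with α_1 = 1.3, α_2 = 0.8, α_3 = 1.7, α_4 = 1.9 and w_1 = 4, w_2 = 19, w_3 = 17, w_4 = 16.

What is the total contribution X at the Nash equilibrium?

37

∂u_i/∂x_i = α_i − 1, so crew i contributes w_i if α_i > 1, else 0.
α_i > 1 for i ∈ {1, 3, 4}; NE contributions (4, 0, 17, 16), X = 37.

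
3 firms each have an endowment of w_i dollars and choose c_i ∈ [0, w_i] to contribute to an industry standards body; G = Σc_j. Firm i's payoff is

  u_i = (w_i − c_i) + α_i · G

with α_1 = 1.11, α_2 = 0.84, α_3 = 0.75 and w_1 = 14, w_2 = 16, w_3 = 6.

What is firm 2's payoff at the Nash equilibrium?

∂u_i/∂c_i = α_i − 1, so firm i contributes w_i if α_i > 1, else 0.
α_i > 1 for i ∈ {1}; NE contributions (14, 0, 0), G = 14.
u_2 = (16 − 0) + 0.84·14 = 27.76.

27.76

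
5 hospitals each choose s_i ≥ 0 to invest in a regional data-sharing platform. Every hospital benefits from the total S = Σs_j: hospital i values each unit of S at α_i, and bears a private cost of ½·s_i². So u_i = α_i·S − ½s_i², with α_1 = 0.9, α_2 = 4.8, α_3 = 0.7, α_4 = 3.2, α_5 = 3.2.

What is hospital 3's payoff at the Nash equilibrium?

8.715

Hospital i's FOC: ∂u_i/∂s_i = α_i − s_i = 0, so s_i* = α_i.
NE contributions = (0.9, 4.8, 0.7, 3.2, 3.2); S = 12.8.
u_3 = α_3·S − ½·(s_3)² = 0.7·12.8 − ½·0.7² = 8.715.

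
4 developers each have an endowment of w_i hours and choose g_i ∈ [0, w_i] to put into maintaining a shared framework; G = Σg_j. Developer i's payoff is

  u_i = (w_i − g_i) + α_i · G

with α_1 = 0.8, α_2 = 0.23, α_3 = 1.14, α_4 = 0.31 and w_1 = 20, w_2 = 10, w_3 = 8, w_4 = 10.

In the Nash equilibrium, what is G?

8

∂u_i/∂g_i = α_i − 1, so developer i contributes w_i if α_i > 1, else 0.
α_i > 1 for i ∈ {3}; NE contributions (0, 0, 8, 0), G = 8.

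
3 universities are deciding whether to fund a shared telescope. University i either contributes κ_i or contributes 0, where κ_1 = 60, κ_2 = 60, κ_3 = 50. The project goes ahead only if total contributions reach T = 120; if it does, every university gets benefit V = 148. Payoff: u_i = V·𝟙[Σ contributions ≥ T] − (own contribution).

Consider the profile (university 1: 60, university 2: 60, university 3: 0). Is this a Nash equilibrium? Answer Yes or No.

Yes

Total = 120 ≥ 120: provided.
University 1 (pledges 60, payoff 88): dropping to 0 → total 60, payoff 0. No gain.
University 2 (pledges 60, payoff 88): dropping to 0 → total 60, payoff 0. No gain.
University 3 (pledges 0, payoff 148): pledging 50 → total 170, payoff 98. No gain.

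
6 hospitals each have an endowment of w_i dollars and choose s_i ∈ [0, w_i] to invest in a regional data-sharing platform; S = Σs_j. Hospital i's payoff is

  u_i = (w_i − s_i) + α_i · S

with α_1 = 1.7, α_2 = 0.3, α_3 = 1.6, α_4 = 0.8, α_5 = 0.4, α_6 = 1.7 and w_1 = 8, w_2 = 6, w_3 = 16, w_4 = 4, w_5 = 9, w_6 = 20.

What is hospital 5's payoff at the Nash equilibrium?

26.6

∂u_i/∂s_i = α_i − 1, so hospital i contributes w_i if α_i > 1, else 0.
α_i > 1 for i ∈ {1, 3, 6}; NE contributions (8, 0, 16, 0, 0, 20), S = 44.
u_5 = (9 − 0) + 0.4·44 = 26.6.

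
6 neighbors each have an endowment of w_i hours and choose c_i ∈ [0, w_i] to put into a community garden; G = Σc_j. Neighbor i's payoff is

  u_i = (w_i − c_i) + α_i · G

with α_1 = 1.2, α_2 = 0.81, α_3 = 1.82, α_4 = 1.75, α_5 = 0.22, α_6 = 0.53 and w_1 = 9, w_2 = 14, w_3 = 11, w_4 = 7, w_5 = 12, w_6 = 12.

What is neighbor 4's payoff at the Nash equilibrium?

∂u_i/∂c_i = α_i − 1, so neighbor i contributes w_i if α_i > 1, else 0.
α_i > 1 for i ∈ {1, 3, 4}; NE contributions (9, 0, 11, 7, 0, 0), G = 27.
u_4 = (7 − 7) + 1.75·27 = 47.25.

47.25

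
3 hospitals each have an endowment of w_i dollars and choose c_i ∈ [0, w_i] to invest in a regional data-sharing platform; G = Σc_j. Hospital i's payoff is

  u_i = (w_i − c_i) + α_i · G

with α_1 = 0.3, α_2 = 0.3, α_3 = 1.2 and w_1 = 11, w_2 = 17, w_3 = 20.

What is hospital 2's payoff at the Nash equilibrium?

∂u_i/∂c_i = α_i − 1, so hospital i contributes w_i if α_i > 1, else 0.
α_i > 1 for i ∈ {3}; NE contributions (0, 0, 20), G = 20.
u_2 = (17 − 0) + 0.3·20 = 23.

23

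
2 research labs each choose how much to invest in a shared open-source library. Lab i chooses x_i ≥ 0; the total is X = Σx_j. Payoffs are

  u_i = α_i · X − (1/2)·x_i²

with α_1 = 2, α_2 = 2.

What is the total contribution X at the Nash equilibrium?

Lab i's FOC: ∂u_i/∂x_i = α_i − x_i = 0, so x_i* = α_i.
NE contributions = (2, 2); X = 4.

4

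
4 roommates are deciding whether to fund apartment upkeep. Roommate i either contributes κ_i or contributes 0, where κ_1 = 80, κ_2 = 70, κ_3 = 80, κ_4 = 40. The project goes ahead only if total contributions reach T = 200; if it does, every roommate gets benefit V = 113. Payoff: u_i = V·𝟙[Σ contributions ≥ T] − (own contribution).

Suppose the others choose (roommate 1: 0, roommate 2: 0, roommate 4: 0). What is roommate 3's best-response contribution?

Others' total = 0. Even contributing 80 gives 80 < 200: no benefit either way.
Best response: 0.

0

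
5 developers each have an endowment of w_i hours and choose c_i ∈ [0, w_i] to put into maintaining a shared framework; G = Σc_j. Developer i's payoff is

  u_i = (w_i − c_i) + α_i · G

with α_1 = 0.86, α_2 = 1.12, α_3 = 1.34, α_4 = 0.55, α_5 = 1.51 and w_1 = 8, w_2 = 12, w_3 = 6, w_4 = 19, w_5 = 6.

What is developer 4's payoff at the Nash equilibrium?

∂u_i/∂c_i = α_i − 1, so developer i contributes w_i if α_i > 1, else 0.
α_i > 1 for i ∈ {2, 3, 5}; NE contributions (0, 12, 6, 0, 6), G = 24.
u_4 = (19 − 0) + 0.55·24 = 32.2.

32.2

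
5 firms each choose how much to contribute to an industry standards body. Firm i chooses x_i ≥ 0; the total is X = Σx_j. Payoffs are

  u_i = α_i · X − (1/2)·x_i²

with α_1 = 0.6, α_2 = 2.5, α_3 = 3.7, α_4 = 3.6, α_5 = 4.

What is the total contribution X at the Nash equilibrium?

14.4

Firm i's FOC: ∂u_i/∂x_i = α_i − x_i = 0, so x_i* = α_i.
NE contributions = (0.6, 2.5, 3.7, 3.6, 4); X = 14.4.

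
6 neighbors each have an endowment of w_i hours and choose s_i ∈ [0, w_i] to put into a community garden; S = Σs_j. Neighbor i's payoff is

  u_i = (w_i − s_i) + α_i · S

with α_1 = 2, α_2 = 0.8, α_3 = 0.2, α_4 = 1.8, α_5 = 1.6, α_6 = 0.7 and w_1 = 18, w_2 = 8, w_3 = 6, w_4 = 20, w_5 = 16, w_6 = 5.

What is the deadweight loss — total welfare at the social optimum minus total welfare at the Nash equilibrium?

∂u_i/∂s_i = α_i − 1, so neighbor i contributes w_i if α_i > 1, else 0.
α_i > 1 for i ∈ {1, 4, 5}; NE contributions (18, 0, 0, 20, 16, 0), S = 54.
W^NE = Σw_i − S^NE + (Σα_i)·S^NE = 73 + 6.1·54 = 402.4.
Planner: ∂(Σu_j)/∂s_i = Σα_j − 1 = 6.1 > 0, so everyone contributes w_i; S^SO = 73, W^SO = 73 + 6.1·73 = 518.3.
Deadweight loss = 115.9.

115.9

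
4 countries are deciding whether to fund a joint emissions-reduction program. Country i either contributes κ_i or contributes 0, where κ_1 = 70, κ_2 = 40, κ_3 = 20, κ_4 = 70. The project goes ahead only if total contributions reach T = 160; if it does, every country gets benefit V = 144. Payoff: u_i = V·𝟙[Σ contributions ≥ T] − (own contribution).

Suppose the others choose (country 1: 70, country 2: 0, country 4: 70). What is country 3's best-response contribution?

Others' total = 140. Contributing 20 brings total to 160 ≥ 160: gain V − κ_3 = 124.
Best response: 20.

20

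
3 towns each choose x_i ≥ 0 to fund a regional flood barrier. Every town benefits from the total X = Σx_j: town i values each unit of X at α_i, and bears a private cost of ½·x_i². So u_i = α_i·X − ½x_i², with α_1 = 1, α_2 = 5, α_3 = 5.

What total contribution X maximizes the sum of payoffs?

Planner FOC: ∂(Σu_j)/∂x_i = (Σα_j) − x_i = 0, so x_i^SO = Σα_j = 11 for every i; X^SO = 33.

33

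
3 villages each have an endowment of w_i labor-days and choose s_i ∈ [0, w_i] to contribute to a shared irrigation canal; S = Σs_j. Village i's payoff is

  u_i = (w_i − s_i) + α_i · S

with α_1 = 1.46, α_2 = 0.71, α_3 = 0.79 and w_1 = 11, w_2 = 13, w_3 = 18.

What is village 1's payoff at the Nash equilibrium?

16.06

∂u_i/∂s_i = α_i − 1, so village i contributes w_i if α_i > 1, else 0.
α_i > 1 for i ∈ {1}; NE contributions (11, 0, 0), S = 11.
u_1 = (11 − 11) + 1.46·11 = 16.06.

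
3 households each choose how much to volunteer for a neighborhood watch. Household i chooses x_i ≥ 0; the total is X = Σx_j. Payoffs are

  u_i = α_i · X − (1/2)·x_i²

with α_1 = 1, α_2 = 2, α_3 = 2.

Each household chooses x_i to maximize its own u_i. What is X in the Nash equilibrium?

5

Household i's FOC: ∂u_i/∂x_i = α_i − x_i = 0, so x_i* = α_i.
NE contributions = (1, 2, 2); X = 5.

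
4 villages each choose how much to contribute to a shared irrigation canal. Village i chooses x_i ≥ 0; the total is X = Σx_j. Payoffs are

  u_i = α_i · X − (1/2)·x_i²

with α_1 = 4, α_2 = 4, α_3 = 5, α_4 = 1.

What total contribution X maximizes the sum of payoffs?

56

Planner FOC: ∂(Σu_j)/∂x_i = (Σα_j) − x_i = 0, so x_i^SO = Σα_j = 14 for every i; X^SO = 56.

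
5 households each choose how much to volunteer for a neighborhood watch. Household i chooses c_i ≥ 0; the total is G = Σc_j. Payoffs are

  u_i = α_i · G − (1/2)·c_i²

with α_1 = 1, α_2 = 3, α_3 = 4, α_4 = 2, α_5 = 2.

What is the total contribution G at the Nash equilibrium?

12

Household i's FOC: ∂u_i/∂c_i = α_i − c_i = 0, so c_i* = α_i.
NE contributions = (1, 3, 4, 2, 2); G = 12.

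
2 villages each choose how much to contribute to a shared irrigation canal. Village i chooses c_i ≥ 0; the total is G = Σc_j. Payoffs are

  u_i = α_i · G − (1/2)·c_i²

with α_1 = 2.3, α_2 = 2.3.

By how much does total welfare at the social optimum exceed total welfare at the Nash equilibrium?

Village i's FOC: ∂u_i/∂c_i = α_i − c_i = 0, so c_i* = α_i.
NE contributions = (2.3, 2.3); G = 4.6.
W^NE = (Σα)·G − ½Σα_i² = 4.6² − ½·10.58 = 15.87.
Planner sets c_i = Σα_j = 4.6 for every i, so G^SO = 2·4.6 = 9.2.
W^SO = (Σα)·G^SO − ½·2·(Σα)² = (2/2)·4.6² = 21.16.
Deadweight loss = W^SO − W^NE = 5.29.

5.29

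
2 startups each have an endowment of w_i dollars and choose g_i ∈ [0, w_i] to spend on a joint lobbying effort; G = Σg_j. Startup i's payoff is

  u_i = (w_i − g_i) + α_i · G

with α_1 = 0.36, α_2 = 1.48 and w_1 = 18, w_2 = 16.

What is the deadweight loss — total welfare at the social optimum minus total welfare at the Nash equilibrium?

15.12

∂u_i/∂g_i = α_i − 1, so startup i contributes w_i if α_i > 1, else 0.
α_i > 1 for i ∈ {2}; NE contributions (0, 16), G = 16.
W^NE = Σw_i − G^NE + (Σα_i)·G^NE = 34 + 0.84·16 = 47.44.
Planner: ∂(Σu_j)/∂g_i = Σα_j − 1 = 0.84 > 0, so everyone contributes w_i; G^SO = 34, W^SO = 34 + 0.84·34 = 62.56.
Deadweight loss = 15.12.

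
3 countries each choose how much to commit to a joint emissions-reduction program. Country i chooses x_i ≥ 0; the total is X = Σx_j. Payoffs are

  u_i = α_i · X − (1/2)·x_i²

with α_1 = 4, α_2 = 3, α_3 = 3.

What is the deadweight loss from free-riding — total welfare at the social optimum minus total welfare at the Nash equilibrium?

67

Country i's FOC: ∂u_i/∂x_i = α_i − x_i = 0, so x_i* = α_i.
NE contributions = (4, 3, 3); X = 10.
W^NE = (Σα)·X − ½Σα_i² = 10² − ½·34 = 83.
Planner sets x_i = Σα_j = 10 for every i, so X^SO = 3·10 = 30.
W^SO = (Σα)·X^SO − ½·3·(Σα)² = (3/2)·10² = 150.
Deadweight loss = W^SO − W^NE = 67.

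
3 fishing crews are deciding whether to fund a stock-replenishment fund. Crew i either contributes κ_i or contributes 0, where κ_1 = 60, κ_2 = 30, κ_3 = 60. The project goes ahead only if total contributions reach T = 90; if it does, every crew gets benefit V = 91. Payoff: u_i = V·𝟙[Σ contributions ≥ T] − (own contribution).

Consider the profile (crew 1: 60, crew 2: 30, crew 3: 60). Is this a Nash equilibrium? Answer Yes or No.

Total = 150 ≥ 90: provided.
Crew 1 (pledges 60, payoff 31): dropping to 0 → total 90, payoff 91. Profitable deviation.

No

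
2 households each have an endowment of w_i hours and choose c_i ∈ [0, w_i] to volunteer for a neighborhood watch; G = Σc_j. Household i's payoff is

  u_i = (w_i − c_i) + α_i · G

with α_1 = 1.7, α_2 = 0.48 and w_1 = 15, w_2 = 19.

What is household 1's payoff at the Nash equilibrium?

∂u_i/∂c_i = α_i − 1, so household i contributes w_i if α_i > 1, else 0.
α_i > 1 for i ∈ {1}; NE contributions (15, 0), G = 15.
u_1 = (15 − 15) + 1.7·15 = 25.5.

25.5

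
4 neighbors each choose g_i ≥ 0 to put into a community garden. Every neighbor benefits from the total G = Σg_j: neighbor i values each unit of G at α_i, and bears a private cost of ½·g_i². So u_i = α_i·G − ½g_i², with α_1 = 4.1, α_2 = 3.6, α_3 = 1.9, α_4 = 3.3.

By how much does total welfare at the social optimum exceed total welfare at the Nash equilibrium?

188.545

Neighbor i's FOC: ∂u_i/∂g_i = α_i − g_i = 0, so g_i* = α_i.
NE contributions = (4.1, 3.6, 1.9, 3.3); G = 12.9.
W^NE = (Σα)·G − ½Σα_i² = 12.9² − ½·44.27 = 144.275.
Planner sets g_i = Σα_j = 12.9 for every i, so G^SO = 4·12.9 = 51.6.
W^SO = (Σα)·G^SO − ½·4·(Σα)² = (4/2)·12.9² = 332.82.
Deadweight loss = W^SO − W^NE = 188.545.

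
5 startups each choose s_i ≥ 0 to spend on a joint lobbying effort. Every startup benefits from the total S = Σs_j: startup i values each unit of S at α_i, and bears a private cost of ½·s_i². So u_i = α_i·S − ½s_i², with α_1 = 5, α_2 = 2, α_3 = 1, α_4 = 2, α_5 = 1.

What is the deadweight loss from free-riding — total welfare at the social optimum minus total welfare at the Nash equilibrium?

Startup i's FOC: ∂u_i/∂s_i = α_i − s_i = 0, so s_i* = α_i.
NE contributions = (5, 2, 1, 2, 1); S = 11.
W^NE = (Σα)·S − ½Σα_i² = 11² − ½·35 = 103.5.
Planner sets s_i = Σα_j = 11 for every i, so S^SO = 5·11 = 55.
W^SO = (Σα)·S^SO − ½·5·(Σα)² = (5/2)·11² = 302.5.
Deadweight loss = W^SO − W^NE = 199.

199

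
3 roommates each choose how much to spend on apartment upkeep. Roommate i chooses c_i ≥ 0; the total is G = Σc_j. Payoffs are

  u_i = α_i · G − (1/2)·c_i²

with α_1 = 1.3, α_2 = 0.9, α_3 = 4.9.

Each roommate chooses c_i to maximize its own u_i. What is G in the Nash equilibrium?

Roommate i's FOC: ∂u_i/∂c_i = α_i − c_i = 0, so c_i* = α_i.
NE contributions = (1.3, 0.9, 4.9); G = 7.1.

7.1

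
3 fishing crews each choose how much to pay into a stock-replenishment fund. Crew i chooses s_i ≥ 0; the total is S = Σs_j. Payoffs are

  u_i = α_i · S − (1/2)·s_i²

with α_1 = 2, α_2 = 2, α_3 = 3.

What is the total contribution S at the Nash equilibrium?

7

Crew i's FOC: ∂u_i/∂s_i = α_i − s_i = 0, so s_i* = α_i.
NE contributions = (2, 2, 3); S = 7.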